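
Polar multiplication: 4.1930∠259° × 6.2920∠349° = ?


r = 4.1930 * 6.2920 = 26.3824
theta = 259° + 349° = 608° = 248° (mod 360)

26.3824 cis(248°)


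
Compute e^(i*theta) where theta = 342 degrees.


cos(342°) = 0.9511
sin(342°) = -0.3090

e^(i*342°) = 0.9511 - 0.3090i


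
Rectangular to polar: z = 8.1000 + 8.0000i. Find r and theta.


r = sqrt(65.61+64) = sqrt(129.61) = 11.3846
theta = atan2(8, 8.1) = 44.6441 degrees

r = 11.3846, theta = 44.6441 degrees


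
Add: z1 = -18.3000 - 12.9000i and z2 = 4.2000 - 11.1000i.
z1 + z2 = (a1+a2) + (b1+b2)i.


Real: -18.3 + 4.2 = -14.1
Imag: -12.9 - 11.1 = -24

-14.1000 - 24.0000i


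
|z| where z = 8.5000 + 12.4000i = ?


|z| = sqrt(8.5^2 + 12.4^2) = sqrt(72.25 + 153.76) = sqrt(226.01) = 15.0336

|z| = 15.0336


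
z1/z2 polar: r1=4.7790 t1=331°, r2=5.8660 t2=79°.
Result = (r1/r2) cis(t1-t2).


r = 4.7790 / 5.8660 = 0.8147
theta = 331° - 79° = 252° = 252° (mod 360)

0.8147 cis(252°)


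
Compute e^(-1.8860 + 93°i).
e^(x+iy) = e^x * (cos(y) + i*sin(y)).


e^-1.8860 = 0.1517
cos(93°) = -0.0523
sin(93°) = 0.9986
Real = 0.1517*(-0.0523) = -0.0079
Imag = 0.1517*0.9986 = 0.1515

-0.0079 + 0.1515i


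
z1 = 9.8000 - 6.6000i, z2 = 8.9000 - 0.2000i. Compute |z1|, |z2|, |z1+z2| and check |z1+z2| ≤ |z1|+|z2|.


|z1| = sqrt(9.8^2 + (-6.6)^2) = sqrt(139.6) = 11.8152
|z2| = sqrt(8.9^2 + (-0.2)^2) = sqrt(79.25) = 8.9022
z1+z2 = 18.7000 - 6.8000i
|z1+z2| = sqrt(395.93) = 19.8980
|z1|+|z2| = 11.8152 + 8.9022 = 20.7174

|z1+z2| = 19.8980 ≤ |z1|+|z2| = 20.7174 (verified)


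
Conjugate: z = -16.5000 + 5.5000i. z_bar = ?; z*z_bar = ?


z_bar = -16.5000 - 5.5000i
z*z_bar = (-16.5)^2 + 5.5^2 = 272.25 + 30.25 = 302.5

z_bar = -16.5000 - 5.5000i, z*z_bar = 302.5


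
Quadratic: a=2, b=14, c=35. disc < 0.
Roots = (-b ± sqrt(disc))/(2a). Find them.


disc = 14^2 - 4*2*35 = 196 - 280 = -84
sqrt(|disc|) = sqrt(84) = 9.1652
Real part = -14/(2*2) = -3.5000
Imag part = 9.1652/(2*2) = 2.2913

-3.5000 ± 2.2913i


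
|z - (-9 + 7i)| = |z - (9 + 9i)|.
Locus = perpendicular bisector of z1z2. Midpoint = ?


Equal distances means the locus is the perpendicular bisector of z1 and z2.
Midpoint = ((-9+9)/2, (7+9)/2) = (0, 8.0000)

Perpendicular bisector through (0, 8.0000)


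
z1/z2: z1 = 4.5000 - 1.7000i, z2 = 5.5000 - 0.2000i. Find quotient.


Conjugate of z2 = 5.5000 + 0.2000i
Numerator: (4.5000 - 1.7000i)(5.5000 + 0.2000i) = 25.0900 - 8.4500i
Denominator: 5.5^2 + (-0.2)^2 = 30.29
Result = (25.0900 - 8.4500i)/30.29

0.8283 - 0.2790i


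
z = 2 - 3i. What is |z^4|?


|z| = sqrt(4+9) = sqrt(13) = 3.6056
|z^4| = |z|^4 = (sqrt(13))^4 = 13^2 = 169

|z^4| = 169


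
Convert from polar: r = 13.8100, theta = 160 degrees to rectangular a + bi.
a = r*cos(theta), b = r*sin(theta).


a = 13.8100*cos(160°) = 13.8100*(-0.939693) = -12.9772
b = 13.8100*sin(160°) = 13.8100*0.34202 = 4.7233

-12.9772 + 4.7233i


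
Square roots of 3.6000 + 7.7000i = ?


|z| = sqrt(12.96+59.29) = 8.5000
sqrt((|z|+a)/2) = sqrt((8.5000+3.6)/2) = sqrt(6.0500) = 2.4597
sqrt((|z|-a)/2) = sqrt((8.5000-3.6)/2) = sqrt(2.4500) = 1.5652

±(2.4597 + 1.5652i) i.e. 2.4597 + 1.5652i and -2.4597 - 1.5652i


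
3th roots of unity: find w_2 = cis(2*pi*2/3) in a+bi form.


Angle = 360*2/3 = 240°
a = cos(240°) = -0.5000
b = sin(240°) = -0.8660

-0.5000 - 0.8660i


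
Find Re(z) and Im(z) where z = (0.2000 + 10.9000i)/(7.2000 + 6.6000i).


Multiply by conjugate: (0.2000 + 10.9000i)(7.2000 - 6.6000i) / (7.2^2 + 6.6^2)
Numerator real = 0.2*7.2 + 10.9*6.6 = 73.38
Numerator imag = 10.9*7.2 - 0.2*6.6 = 77.16
Denominator = 95.4
Re(z) = 73.38/95.4 = 0.7692
Im(z) = 77.16/95.4 = 0.8088

Re(z) = 0.7692, Im(z) = 0.8088


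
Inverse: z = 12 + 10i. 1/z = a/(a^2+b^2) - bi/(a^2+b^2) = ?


|z|^2 = 144+100 = 244
1/z = (12 - 10i)/244

1/z = 0.0492 - 0.0410i


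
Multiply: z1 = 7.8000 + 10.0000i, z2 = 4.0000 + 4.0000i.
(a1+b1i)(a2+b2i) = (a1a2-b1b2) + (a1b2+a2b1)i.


Real = 7.8*4 - 10*4 = 31.2 - 40 = -8.8
Imag = 7.8*4 + 4*10 = 31.2 + 40 = 71.2

-8.8000 + 71.2000i


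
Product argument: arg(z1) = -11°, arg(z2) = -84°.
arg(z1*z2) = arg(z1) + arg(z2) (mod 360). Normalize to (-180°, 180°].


arg(z1*z2) = -11° - 84° = -95°
Normalized to (-180°, 180°]: -95°

-95°


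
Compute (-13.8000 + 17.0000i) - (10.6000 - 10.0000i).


Real: -13.8 - 10.6 = -24.4
Imag: 17 + 10 = 27

-24.4000 + 27.0000i


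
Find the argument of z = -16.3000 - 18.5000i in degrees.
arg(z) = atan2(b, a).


Re = -16.3, Im = -18.5
arg = atan2(-18.5, -16.3) = -131.3827 degrees

arg(z) = -131.3827 degrees


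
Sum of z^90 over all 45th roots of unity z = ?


The roots are w_k = w^k with w = e^(2*pi*i/45), and (w^k)^90 = (w^90)^k.
So S = 1 + u + u^2 + ... + u^(44) with u = w^90.
90 = 2*45 + 0, so 90 is a multiple of 45 and u = (w^45)^2 = 1.
Every one of the 45 terms equals 1: S = 45

S = 45


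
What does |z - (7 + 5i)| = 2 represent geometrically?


|z - z0| = r is a circle with center z0 and radius r.
Center = (7, 5), radius = 2

Circle with center (7, 5) and radius 2


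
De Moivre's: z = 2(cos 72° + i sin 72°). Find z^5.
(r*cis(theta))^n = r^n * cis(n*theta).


r^5 = 2^5 = 32
n*theta = 5*72° = 360° = 0° (mod 360)
a = 32*cos(0°) = 32.0000
b = 32*sin(0°) = 0

32 cis(0°) = 32.0000 + 0i


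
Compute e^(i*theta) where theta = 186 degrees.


cos(186°) = -0.9945
sin(186°) = -0.1045

e^(i*186°) = -0.9945 - 0.1045i


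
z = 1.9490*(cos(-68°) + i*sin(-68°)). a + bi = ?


a = 1.9490*cos(-68°) = 1.9490*0.3746 = 0.7301
b = 1.9490*sin(-68°) = 1.9490*(-0.9272) = -1.8071

0.7301 - 1.8071i


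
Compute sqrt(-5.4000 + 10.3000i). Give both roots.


|z| = sqrt(29.16+106.09) = 11.6297
sqrt((|z|+a)/2) = sqrt((11.6297+(-5.4))/2) = sqrt(3.1149) = 1.7649
sqrt((|z|-a)/2) = sqrt((11.6297-(-5.4))/2) = sqrt(8.5149) = 2.9180

±(1.7649 + 2.9180i) i.e. 1.7649 + 2.9180i and -1.7649 - 2.9180i


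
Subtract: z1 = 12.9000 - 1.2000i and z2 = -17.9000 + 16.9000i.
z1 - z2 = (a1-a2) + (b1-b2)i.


Real: 12.9 + 17.9 = 30.8
Imag: -1.2 - 16.9 = -18.1

30.8000 - 18.1000i


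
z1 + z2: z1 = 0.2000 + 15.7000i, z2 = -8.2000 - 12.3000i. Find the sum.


Real: 0.2 - 8.2 = -8
Imag: 15.7 - 12.3 = 3.4

-8.0000 + 3.4000i


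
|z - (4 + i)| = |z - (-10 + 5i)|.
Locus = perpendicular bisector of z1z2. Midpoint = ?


Equal distances means the locus is the perpendicular bisector of z1 and z2.
Midpoint = ((4+(-10))/2, (1+5)/2) = (-3.0000, 3.0000)

Perpendicular bisector through (-3.0000, 3.0000)


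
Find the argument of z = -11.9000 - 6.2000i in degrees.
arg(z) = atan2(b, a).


Re = -11.9, Im = -6.2
arg = atan2(-6.2, -11.9) = -152.4801 degrees

arg(z) = -152.4801 degrees


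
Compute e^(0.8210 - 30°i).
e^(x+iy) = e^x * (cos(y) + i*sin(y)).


e^0.8210 = 2.2728
cos(-30°) = 0.86603
sin(-30°) = -0.5
Real = 2.2728*0.86603 = 1.9683
Imag = 2.2728*(-0.5) = -1.1364

1.9683 - 1.1364i


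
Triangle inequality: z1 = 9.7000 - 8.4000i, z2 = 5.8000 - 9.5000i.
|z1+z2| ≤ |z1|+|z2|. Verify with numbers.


|z1| = sqrt(9.7^2 + (-8.4)^2) = sqrt(164.65) = 12.8316
|z2| = sqrt(5.8^2 + (-9.5)^2) = sqrt(123.89) = 11.1306
z1+z2 = 15.5000 - 17.9000i
|z1+z2| = sqrt(560.66) = 23.6783
|z1|+|z2| = 12.8316 + 11.1306 = 23.9622

|z1+z2| = 23.6783 ≤ |z1|+|z2| = 23.9622 (verified)


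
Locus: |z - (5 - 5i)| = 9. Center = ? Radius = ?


|z - z0| = r is a circle with center z0 and radius r.
Center = (5, -5), radius = 9

Circle with center (5, -5) and radius 9


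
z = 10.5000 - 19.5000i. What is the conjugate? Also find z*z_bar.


z_bar = 10.5000 + 19.5000i
z*z_bar = 10.5^2 + (-19.5)^2 = 110.25 + 380.25 = 490.5

z_bar = 10.5000 + 19.5000i, z*z_bar = 490.5


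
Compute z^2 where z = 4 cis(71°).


r^2 = 4^2 = 16
n*theta = 2*71° = 142° = 142° (mod 360)
a = 16*cos(142°) = -12.6082
b = 16*sin(142°) = 9.8506

16 cis(142°) = -12.6082 + 9.8506i


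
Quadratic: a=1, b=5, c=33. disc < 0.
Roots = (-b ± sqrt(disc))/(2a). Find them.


disc = 5^2 - 4*1*33 = 25 - 132 = -107
sqrt(|disc|) = sqrt(107) = 10.3441
Real part = -5/(2*1) = -2.5000
Imag part = 10.3441/(2*1) = 5.1720

-2.5000 ± 5.1720i


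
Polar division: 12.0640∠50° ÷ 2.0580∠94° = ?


r = 12.0640 / 2.0580 = 5.8620
theta = 50° - 94° = -44° = 316° (mod 360)

5.8620 cis(316°)


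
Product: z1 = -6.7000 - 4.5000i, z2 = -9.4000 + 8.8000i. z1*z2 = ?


Real = -6.7*(-9.4) - (-4.5)*8.8 = 62.98 - (-39.6) = 102.58
Imag = -6.7*8.8 - (9.4)*(-4.5) = -58.96 + 42.3 = -16.66

102.5800 - 16.6600i


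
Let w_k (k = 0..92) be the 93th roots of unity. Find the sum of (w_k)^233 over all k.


The roots are w_k = w^k with w = e^(2*pi*i/93), and (w^k)^233 = (w^233)^k.
So S = 1 + u + u^2 + ... + u^(92) with u = w^233.
233 = 2*93 + 47, so 233 is not a multiple of 93: u = (w^93)^2 * w^47 = w^47 ≠ 1 (w is a primitive 93th root), while u^93 = (w^93)^233 = 1.
Geometric series: S = (1 - u^93)/(1 - u) = (1 - 1)/(1 - u) = 0

S = 0


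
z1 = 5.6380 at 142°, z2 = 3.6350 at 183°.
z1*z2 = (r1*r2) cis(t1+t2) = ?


r = 5.6380 * 3.6350 = 20.4941
theta = 142° + 183° = 325° = 325° (mod 360)

20.4941 cis(325°)


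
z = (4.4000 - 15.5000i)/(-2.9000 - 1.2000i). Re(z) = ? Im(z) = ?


Multiply by conjugate: (4.4000 - 15.5000i)(-2.9000 + 1.2000i) / ((-2.9)^2 + (-1.2)^2)
Numerator real = 4.4*(-2.9) - (15.5)*(-1.2) = 5.84
Numerator imag = -15.5*(-2.9) - 4.4*(-1.2) = 50.23
Denominator = 9.85
Re(z) = 5.84/9.85 = 0.5929
Im(z) = 50.23/9.85 = 5.0995

Re(z) = 0.5929, Im(z) = 5.0995


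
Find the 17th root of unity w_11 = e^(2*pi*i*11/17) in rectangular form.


Angle = 360*11/17 = 232.9412°
a = cos(232.9412°) = -0.6026
b = sin(232.9412°) = -0.7980

-0.6026 - 0.7980i


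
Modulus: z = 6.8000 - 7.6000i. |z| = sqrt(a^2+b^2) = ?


|z| = sqrt(6.8^2 + (-7.6)^2) = sqrt(46.24 + 57.76) = sqrt(104) = 10.1980

|z| = 10.1980


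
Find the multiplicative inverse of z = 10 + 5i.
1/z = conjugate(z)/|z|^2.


|z|^2 = 100+25 = 125
1/z = (10 - 5i)/125

1/z = 0.0800 - 0.0400i


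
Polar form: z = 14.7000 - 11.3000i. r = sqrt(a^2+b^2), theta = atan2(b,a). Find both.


r = sqrt(216.09+127.69) = sqrt(343.78) = 18.5413
theta = atan2(-11.3, 14.7) = -37.5498 degrees

r = 18.5413, theta = -37.5498 degrees


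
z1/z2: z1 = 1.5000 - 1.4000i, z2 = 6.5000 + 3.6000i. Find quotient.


Conjugate of z2 = 6.5000 - 3.6000i
Numerator: (1.5000 - 1.4000i)(6.5000 - 3.6000i) = 4.7100 - 14.5000i
Denominator: 6.5^2 + 3.6^2 = 55.21
Result = (4.7100 - 14.5000i)/55.21

0.0853 - 0.2626i


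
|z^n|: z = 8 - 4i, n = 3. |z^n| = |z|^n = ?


|z| = sqrt(64+16) = sqrt(80) = 8.9443
|z^3| = |z|^3 = (sqrt(80))^3 = 80*sqrt(80)

|z^3| = 80*sqrt(80) ≈ 715.5418


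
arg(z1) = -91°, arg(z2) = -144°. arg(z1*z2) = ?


arg(z1*z2) = -91° - 144° = -235°
Normalized to (-180°, 180°]: 125°

125°


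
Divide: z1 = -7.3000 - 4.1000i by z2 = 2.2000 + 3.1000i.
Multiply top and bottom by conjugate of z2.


Conjugate of z2 = 2.2000 - 3.1000i
Numerator: (-7.3000 - 4.1000i)(2.2000 - 3.1000i) = -28.7700 + 13.6100i
Denominator: 2.2^2 + 3.1^2 = 14.45
Result = (-28.7700 + 13.6100i)/14.45

-1.9910 + 0.9419i


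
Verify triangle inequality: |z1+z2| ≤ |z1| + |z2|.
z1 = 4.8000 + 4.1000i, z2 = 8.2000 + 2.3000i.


|z1| = sqrt(4.8^2 + 4.1^2) = sqrt(39.85) = 6.3127
|z2| = sqrt(8.2^2 + 2.3^2) = sqrt(72.53) = 8.5165
z1+z2 = 13.0000 + 6.4000i
|z1+z2| = sqrt(209.96) = 14.4900
|z1|+|z2| = 6.3127 + 8.5165 = 14.8292

|z1+z2| = 14.4900 ≤ |z1|+|z2| = 14.8292 (verified)


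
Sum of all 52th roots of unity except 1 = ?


With w = e^(2*pi*i/52), all 52 of the 52th roots of unity w^0 = 1, w, ..., w^(51) sum to 0: 1 + w + ... + w^(51) = (1 - w^52)/(1 - w) = 0 since w^52 = 1, w ≠ 1.
Removing the root 1: w + w^2 + ... + w^(51) = 0 - 1 = -1

Sum = -1


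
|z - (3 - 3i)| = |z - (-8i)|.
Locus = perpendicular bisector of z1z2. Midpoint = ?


Equal distances means the locus is the perpendicular bisector of z1 and z2.
Midpoint = ((3+0)/2, (-3+(-8))/2) = (1.5000, -5.5000)

Perpendicular bisector through (1.5000, -5.5000)


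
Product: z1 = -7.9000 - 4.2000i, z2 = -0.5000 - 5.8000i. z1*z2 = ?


Real = -7.9*(-0.5) - (-4.2)*(-5.8) = 3.95 - 24.36 = -20.41
Imag = -7.9*(-5.8) - (0.5)*(-4.2) = 45.82 + 2.1 = 47.92

-20.4100 + 47.9200i


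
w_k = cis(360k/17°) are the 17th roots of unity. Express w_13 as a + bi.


Angle = 360*13/17 = 275.2941°
a = cos(275.2941°) = 0.0923
b = sin(275.2941°) = -0.9957

0.0923 - 0.9957i


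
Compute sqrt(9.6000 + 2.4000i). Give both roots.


|z| = sqrt(92.16+5.76) = 9.8955
sqrt((|z|+a)/2) = sqrt((9.8955+9.6)/2) = sqrt(9.7477) = 3.1221
sqrt((|z|-a)/2) = sqrt((9.8955-9.6)/2) = sqrt(0.1477) = 0.3844

±(3.1221 + 0.3844i) i.e. 3.1221 + 0.3844i and -3.1221 - 0.3844i


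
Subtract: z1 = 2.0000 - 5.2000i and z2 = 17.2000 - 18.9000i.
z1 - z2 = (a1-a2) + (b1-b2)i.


Real: 2 - 17.2 = -15.2
Imag: -5.2 + 18.9 = 13.7

-15.2000 + 13.7000i


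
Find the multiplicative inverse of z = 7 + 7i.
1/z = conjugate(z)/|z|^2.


|z|^2 = 49+49 = 98
1/z = (7 - 7i)/98

1/z = 0.0714 - 0.0714i


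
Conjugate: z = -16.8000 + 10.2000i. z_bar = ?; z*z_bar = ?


z_bar = -16.8000 - 10.2000i
z*z_bar = (-16.8)^2 + 10.2^2 = 282.24 + 104.04 = 386.28

z_bar = -16.8000 - 10.2000i, z*z_bar = 386.28


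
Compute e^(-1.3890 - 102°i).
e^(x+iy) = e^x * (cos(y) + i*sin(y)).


e^-1.3890 = 0.2493
cos(-102°) = -0.2079
sin(-102°) = -0.97815
Real = 0.2493*(-0.2079) = -0.0518
Imag = 0.2493*(-0.97815) = -0.2439

-0.0518 - 0.2439i


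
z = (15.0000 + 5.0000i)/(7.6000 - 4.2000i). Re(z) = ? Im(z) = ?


Multiply by conjugate: (15.0000 + 5.0000i)(7.6000 + 4.2000i) / (7.6^2 + (-4.2)^2)
Numerator real = 15*7.6 + 5*(-4.2) = 93
Numerator imag = 5*7.6 - 15*(-4.2) = 101
Denominator = 75.4
Re(z) = 93/75.4 = 1.2334
Im(z) = 101/75.4 = 1.3395

Re(z) = 1.2334, Im(z) = 1.3395


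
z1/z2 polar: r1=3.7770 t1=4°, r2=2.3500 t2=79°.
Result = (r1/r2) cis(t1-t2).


r = 3.7770 / 2.3500 = 1.6072
theta = 4° - 79° = -75° = 285° (mod 360)

1.6072 cis(285°)


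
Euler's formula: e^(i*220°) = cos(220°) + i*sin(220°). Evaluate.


cos(220°) = -0.7660
sin(220°) = -0.6428

e^(i*220°) = -0.7660 - 0.6428i


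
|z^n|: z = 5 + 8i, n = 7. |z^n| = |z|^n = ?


|z| = sqrt(25+64) = sqrt(89) = 9.4340
|z^7| = |z|^7 = (sqrt(89))^7 = 89^3 * sqrt(89) = 704969*sqrt(89)

|z^7| = 704969*sqrt(89) ≈ 6650664.2447


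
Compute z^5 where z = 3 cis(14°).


r^5 = 3^5 = 243
n*theta = 5*14° = 70° = 70° (mod 360)
a = 243*cos(70°) = 83.1109
b = 243*sin(70°) = 228.3453

243 cis(70°) = 83.1109 + 228.3453i


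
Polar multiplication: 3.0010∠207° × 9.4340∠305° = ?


r = 3.0010 * 9.4340 = 28.3114
theta = 207° + 305° = 512° = 152° (mod 360)

28.3114 cis(152°)


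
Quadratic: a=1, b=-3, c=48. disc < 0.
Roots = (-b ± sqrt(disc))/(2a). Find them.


disc = (-3)^2 - 4*1*48 = 9 - 192 = -183
sqrt(|disc|) = sqrt(183) = 13.5277
Real part = 3/(2*1) = 1.5000
Imag part = 13.5277/(2*1) = 6.7639

1.5000 ± 6.7639i


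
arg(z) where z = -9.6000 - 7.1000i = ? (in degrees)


Re = -9.6, Im = -7.1
arg = atan2(-7.1, -9.6) = -143.5140 degrees

arg(z) = -143.5140 degrees


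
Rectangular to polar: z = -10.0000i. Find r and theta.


r = sqrt(0+100) = sqrt(100) = 10.0000
theta = atan2(-10, 0) = -90.0000 degrees

r = 10.0000, theta = -90.0000 degrees


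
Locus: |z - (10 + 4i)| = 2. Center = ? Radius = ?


|z - z0| = r is a circle with center z0 and radius r.
Center = (10, 4), radius = 2

Circle with center (10, 4) and radius 2


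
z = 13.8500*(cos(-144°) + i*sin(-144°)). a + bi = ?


a = 13.8500*cos(-144°) = 13.8500*(-0.80902) = -11.2049
b = 13.8500*sin(-144°) = 13.8500*(-0.587785) = -8.1408

-11.2049 - 8.1408i


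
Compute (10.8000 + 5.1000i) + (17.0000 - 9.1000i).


Real: 10.8 + 17 = 27.8
Imag: 5.1 - 9.1 = -4

27.8000 - 4.0000i


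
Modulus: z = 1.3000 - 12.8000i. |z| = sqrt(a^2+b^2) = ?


|z| = sqrt(1.3^2 + (-12.8)^2) = sqrt(1.69 + 163.84) = sqrt(165.53) = 12.8658

|z| = 12.8658


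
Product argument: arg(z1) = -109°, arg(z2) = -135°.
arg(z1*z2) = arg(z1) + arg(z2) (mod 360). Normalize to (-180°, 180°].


arg(z1*z2) = -109° - 135° = -244°
Normalized to (-180°, 180°]: 116°

116°


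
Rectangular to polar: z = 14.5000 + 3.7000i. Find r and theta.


r = sqrt(210.25+13.69) = sqrt(223.94) = 14.9646
theta = atan2(3.7, 14.5) = 14.3148 degrees

r = 14.9646, theta = 14.3148 degrees


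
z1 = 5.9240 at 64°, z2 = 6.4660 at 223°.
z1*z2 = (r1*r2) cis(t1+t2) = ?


r = 5.9240 * 6.4660 = 38.3046
theta = 64° + 223° = 287° = 287° (mod 360)

38.3046 cis(287°)


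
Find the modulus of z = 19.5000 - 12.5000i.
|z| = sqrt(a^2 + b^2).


|z| = sqrt(19.5^2 + (-12.5)^2) = sqrt(380.25 + 156.25) = sqrt(536.5) = 23.1625

|z| = 23.1625


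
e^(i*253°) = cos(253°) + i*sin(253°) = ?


cos(253°) = -0.2924
sin(253°) = -0.9563

e^(i*253°) = -0.2924 - 0.9563i


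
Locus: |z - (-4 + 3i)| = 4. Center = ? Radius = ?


|z - z0| = r is a circle with center z0 and radius r.
Center = (-4, 3), radius = 4

Circle with center (-4, 3) and radius 4


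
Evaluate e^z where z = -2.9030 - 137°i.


e^-2.9030 = 0.05486
cos(-137°) = -0.7314
sin(-137°) = -0.682
Real = 0.05486*(-0.7314) = -0.0401
Imag = 0.05486*(-0.682) = -0.0374

-0.0401 - 0.0374i


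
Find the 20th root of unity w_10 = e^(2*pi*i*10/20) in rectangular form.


Angle = 360*10/20 = 180°
a = cos(180°) = -1.0000
b = sin(180°) = 0

-1.0000 + 0i


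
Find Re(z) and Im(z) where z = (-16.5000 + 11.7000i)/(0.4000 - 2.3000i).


Multiply by conjugate: (-16.5000 + 11.7000i)(0.4000 + 2.3000i) / (0.4^2 + (-2.3)^2)
Numerator real = -16.5*0.4 + 11.7*(-2.3) = -33.51
Numerator imag = 11.7*0.4 - (-16.5)*(-2.3) = -33.27
Denominator = 5.45
Re(z) = -33.51/5.45 = -6.1486
Im(z) = -33.27/5.45 = -6.1046

Re(z) = -6.1486, Im(z) = -6.1046


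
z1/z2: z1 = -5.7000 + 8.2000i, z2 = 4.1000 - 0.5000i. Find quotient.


Conjugate of z2 = 4.1000 + 0.5000i
Numerator: (-5.7000 + 8.2000i)(4.1000 + 0.5000i) = -27.4700 + 30.7700i
Denominator: 4.1^2 + (-0.5)^2 = 17.06
Result = (-27.4700 + 30.7700i)/17.06

-1.6102 + 1.8036i


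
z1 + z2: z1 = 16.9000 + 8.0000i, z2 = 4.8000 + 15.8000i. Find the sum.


Real: 16.9 + 4.8 = 21.7
Imag: 8 + 15.8 = 23.8

21.7000 + 23.8000i


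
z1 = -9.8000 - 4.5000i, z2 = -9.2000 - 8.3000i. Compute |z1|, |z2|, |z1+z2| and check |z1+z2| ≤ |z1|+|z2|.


|z1| = sqrt((-9.8)^2 + (-4.5)^2) = sqrt(116.29) = 10.7838
|z2| = sqrt((-9.2)^2 + (-8.3)^2) = sqrt(153.53) = 12.3907
z1+z2 = -19.0000 - 12.8000i
|z1+z2| = sqrt(524.84) = 22.9094
|z1|+|z2| = 10.7838 + 12.3907 = 23.1745

|z1+z2| = 22.9094 ≤ |z1|+|z2| = 23.1745 (verified)


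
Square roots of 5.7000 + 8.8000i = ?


|z| = sqrt(32.49+77.44) = 10.4848
sqrt((|z|+a)/2) = sqrt((10.4848+5.7)/2) = sqrt(8.0924) = 2.8447
sqrt((|z|-a)/2) = sqrt((10.4848-5.7)/2) = sqrt(2.3924) = 1.5467

±(2.8447 + 1.5467i) i.e. 2.8447 + 1.5467i and -2.8447 - 1.5467i


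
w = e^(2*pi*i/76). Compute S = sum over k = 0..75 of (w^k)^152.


The roots are w_k = w^k with w = e^(2*pi*i/76), and (w^k)^152 = (w^152)^k.
So S = 1 + u + u^2 + ... + u^(75) with u = w^152.
152 = 2*76 + 0, so 152 is a multiple of 76 and u = (w^76)^2 = 1.
Every one of the 76 terms equals 1: S = 76

S = 76


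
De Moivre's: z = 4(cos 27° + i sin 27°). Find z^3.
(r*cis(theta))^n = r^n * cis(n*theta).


r^3 = 4^3 = 64
n*theta = 3*27° = 81° = 81° (mod 360)
a = 64*cos(81°) = 10.0118
b = 64*sin(81°) = 63.2121

64 cis(81°) = 10.0118 + 63.2121i


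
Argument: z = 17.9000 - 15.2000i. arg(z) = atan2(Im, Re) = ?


Re = 17.9, Im = -15.2
arg = atan2(-15.2, 17.9) = -40.3367 degrees

arg(z) = -40.3367 degrees


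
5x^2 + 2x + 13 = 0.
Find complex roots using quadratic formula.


disc = 2^2 - 4*5*13 = 4 - 260 = -256
sqrt(|disc|) = sqrt(256) = 16.0000
Real part = -2/(2*5) = -0.2000
Imag part = 16.0000/(2*5) = 1.6000

-0.2000 ± 1.6000i


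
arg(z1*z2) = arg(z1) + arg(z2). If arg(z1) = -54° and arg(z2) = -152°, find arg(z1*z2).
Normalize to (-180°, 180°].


arg(z1*z2) = -54° - 152° = -206°
Normalized to (-180°, 180°]: 154°

154°


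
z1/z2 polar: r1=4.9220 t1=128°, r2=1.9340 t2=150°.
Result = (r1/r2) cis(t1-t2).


r = 4.9220 / 1.9340 = 2.5450
theta = 128° - 150° = -22° = 338° (mod 360)

2.5450 cis(338°)


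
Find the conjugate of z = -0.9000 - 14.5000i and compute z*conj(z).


z_bar = -0.9000 + 14.5000i
z*z_bar = (-0.9)^2 + (-14.5)^2 = 0.81 + 210.25 = 211.06

z_bar = -0.9000 + 14.5000i, z*z_bar = 211.06


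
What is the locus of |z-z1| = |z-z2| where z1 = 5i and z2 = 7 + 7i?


Equal distances means the locus is the perpendicular bisector of z1 and z2.
Midpoint = ((0+7)/2, (5+7)/2) = (3.5000, 6.0000)

Perpendicular bisector through (3.5000, 6.0000)


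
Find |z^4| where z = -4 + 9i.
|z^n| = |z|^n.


|z| = sqrt(16+81) = sqrt(97) = 9.8489
|z^4| = |z|^4 = (sqrt(97))^4 = 97^2 = 9409

|z^4| = 9409


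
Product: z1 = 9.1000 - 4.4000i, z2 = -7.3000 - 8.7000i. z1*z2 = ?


Real = 9.1*(-7.3) - (-4.4)*(-8.7) = -66.43 - 38.28 = -104.71
Imag = 9.1*(-8.7) - (7.3)*(-4.4) = -79.17 + 32.12 = -47.05

-104.7100 - 47.0500i


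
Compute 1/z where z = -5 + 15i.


|z|^2 = 25+225 = 250
1/z = (-5 - 15i)/250

1/z = -0.0200 - 0.0600i


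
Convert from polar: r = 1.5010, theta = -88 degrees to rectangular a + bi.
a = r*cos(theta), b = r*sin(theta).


a = 1.5010*cos(-88°) = 1.5010*0.0349 = 0.0524
b = 1.5010*sin(-88°) = 1.5010*(-0.9994) = -1.5001

0.0524 - 1.5001i


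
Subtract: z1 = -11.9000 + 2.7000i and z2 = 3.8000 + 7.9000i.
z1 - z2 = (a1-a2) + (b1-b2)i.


Real: -11.9 - 3.8 = -15.7
Imag: 2.7 - 7.9 = -5.2

-15.7000 - 5.2000i


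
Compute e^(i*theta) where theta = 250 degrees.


cos(250°) = -0.3420
sin(250°) = -0.9397

e^(i*250°) = -0.3420 - 0.9397i


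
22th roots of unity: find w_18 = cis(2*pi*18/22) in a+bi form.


Angle = 360*18/22 = 294.5455°
a = cos(294.5455°) = 0.4154
b = sin(294.5455°) = -0.9096

0.4154 - 0.9096i


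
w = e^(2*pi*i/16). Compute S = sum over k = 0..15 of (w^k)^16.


The roots are w_k = w^k with w = e^(2*pi*i/16), and (w^k)^16 = (w^16)^k.
So S = 1 + u + u^2 + ... + u^(15) with u = w^16.
16 = 1*16 + 0, so 16 is a multiple of 16 and u = (w^16)^1 = 1.
Every one of the 16 terms equals 1: S = 16

S = 16


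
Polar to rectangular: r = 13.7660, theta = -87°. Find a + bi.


a = 13.7660*cos(-87°) = 13.7660*0.05234 = 0.7205
b = 13.7660*sin(-87°) = 13.7660*(-0.99863) = -13.7471

0.7205 - 13.7471i


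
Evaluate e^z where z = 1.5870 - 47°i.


e^1.5870 = 4.88906
cos(-47°) = 0.682
sin(-47°) = -0.73135
Real = 4.88906*0.682 = 3.3343
Imag = 4.88906*(-0.73135) = -3.5756

3.3343 - 3.5756i


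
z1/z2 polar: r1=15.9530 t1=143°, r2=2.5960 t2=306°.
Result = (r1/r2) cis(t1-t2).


r = 15.9530 / 2.5960 = 6.1452
theta = 143° - 306° = -163° = 197° (mod 360)

6.1452 cis(197°)


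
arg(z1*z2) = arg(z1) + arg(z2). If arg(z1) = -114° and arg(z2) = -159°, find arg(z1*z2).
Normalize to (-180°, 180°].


arg(z1*z2) = -114° - 159° = -273°
Normalized to (-180°, 180°]: 87°

87°


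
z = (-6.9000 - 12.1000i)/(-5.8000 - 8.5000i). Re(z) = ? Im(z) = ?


Multiply by conjugate: (-6.9000 - 12.1000i)(-5.8000 + 8.5000i) / ((-5.8)^2 + (-8.5)^2)
Numerator real = -6.9*(-5.8) - (12.1)*(-8.5) = 142.87
Numerator imag = -12.1*(-5.8) - (-6.9)*(-8.5) = 11.53
Denominator = 105.89
Re(z) = 142.87/105.89 = 1.3492
Im(z) = 11.53/105.89 = 0.1089

Re(z) = 1.3492, Im(z) = 0.1089


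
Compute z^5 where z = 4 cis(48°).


r^5 = 4^5 = 1024
n*theta = 5*48° = 240° = 240° (mod 360)
a = 1024*cos(240°) = -512.0000
b = 1024*sin(240°) = -886.8100

1024 cis(240°) = -512.0000 - 886.8100i


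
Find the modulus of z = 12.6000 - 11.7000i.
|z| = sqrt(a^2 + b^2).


|z| = sqrt(12.6^2 + (-11.7)^2) = sqrt(158.76 + 136.89) = sqrt(295.65) = 17.1945

|z| = 17.1945


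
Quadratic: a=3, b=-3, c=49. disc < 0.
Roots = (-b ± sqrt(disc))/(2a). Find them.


disc = (-3)^2 - 4*3*49 = 9 - 588 = -579
sqrt(|disc|) = sqrt(579) = 24.0624
Real part = 3/(2*3) = 0.5000
Imag part = 24.0624/(2*3) = 4.0104

0.5000 ± 4.0104i


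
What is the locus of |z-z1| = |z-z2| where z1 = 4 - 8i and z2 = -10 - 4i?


Equal distances means the locus is the perpendicular bisector of z1 and z2.
Midpoint = ((4+(-10))/2, (-8+(-4))/2) = (-3.0000, -6.0000)

Perpendicular bisector through (-3.0000, -6.0000)


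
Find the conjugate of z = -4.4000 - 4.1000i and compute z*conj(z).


z_bar = -4.4000 + 4.1000i
z*z_bar = (-4.4)^2 + (-4.1)^2 = 19.36 + 16.81 = 36.17

z_bar = -4.4000 + 4.1000i, z*z_bar = 36.17


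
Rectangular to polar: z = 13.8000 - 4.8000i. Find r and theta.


r = sqrt(190.44+23.04) = sqrt(213.48) = 14.6110
theta = atan2(-4.8, 13.8) = -19.1790 degrees

r = 14.6110, theta = -19.1790 degrees


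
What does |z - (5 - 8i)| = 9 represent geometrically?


|z - z0| = r is a circle with center z0 and radius r.
Center = (5, -8), radius = 9

Circle with center (5, -8) and radius 9


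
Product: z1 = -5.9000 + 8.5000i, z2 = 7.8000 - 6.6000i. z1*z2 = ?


Real = -5.9*7.8 - 8.5*(-6.6) = -46.02 - (-56.1) = 10.08
Imag = -5.9*(-6.6) + 7.8*8.5 = 38.94 + 66.3 = 105.24

10.0800 + 105.2400i


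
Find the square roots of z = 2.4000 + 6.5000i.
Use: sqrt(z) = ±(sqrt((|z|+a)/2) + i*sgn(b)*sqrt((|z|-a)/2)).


|z| = sqrt(5.76+42.25) = 6.9289
sqrt((|z|+a)/2) = sqrt((6.9289+2.4)/2) = sqrt(4.6645) = 2.1597
sqrt((|z|-a)/2) = sqrt((6.9289-2.4)/2) = sqrt(2.2645) = 1.5048

±(2.1597 + 1.5048i) i.e. 2.1597 + 1.5048i and -2.1597 - 1.5048i


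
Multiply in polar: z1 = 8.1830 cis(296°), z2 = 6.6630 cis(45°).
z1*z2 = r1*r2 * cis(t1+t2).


r = 8.1830 * 6.6630 = 54.5233
theta = 296° + 45° = 341° = 341° (mod 360)

54.5233 cis(341°)


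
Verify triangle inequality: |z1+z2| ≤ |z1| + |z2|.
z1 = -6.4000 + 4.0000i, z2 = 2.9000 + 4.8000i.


|z1| = sqrt((-6.4)^2 + 4^2) = sqrt(56.96) = 7.5472
|z2| = sqrt(2.9^2 + 4.8^2) = sqrt(31.45) = 5.6080
z1+z2 = -3.5000 + 8.8000i
|z1+z2| = sqrt(89.69) = 9.4705
|z1|+|z2| = 7.5472 + 5.6080 = 13.1552

|z1+z2| = 9.4705 ≤ |z1|+|z2| = 13.1552 (verified)


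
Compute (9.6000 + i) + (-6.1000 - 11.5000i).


Real: 9.6 - 6.1 = 3.5
Imag: 1 - 11.5 = -10.5

3.5000 - 10.5000i


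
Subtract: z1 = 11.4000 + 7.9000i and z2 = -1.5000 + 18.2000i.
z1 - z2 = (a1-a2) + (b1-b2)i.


Real: 11.4 + 1.5 = 12.9
Imag: 7.9 - 18.2 = -10.3

12.9000 - 10.3000i


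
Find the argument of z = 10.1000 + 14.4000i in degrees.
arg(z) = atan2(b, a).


Re = 10.1, Im = 14.4
arg = atan2(14.4, 10.1) = 54.9546 degrees

arg(z) = 54.9546 degrees


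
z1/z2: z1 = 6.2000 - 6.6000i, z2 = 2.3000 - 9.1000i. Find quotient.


Conjugate of z2 = 2.3000 + 9.1000i
Numerator: (6.2000 - 6.6000i)(2.3000 + 9.1000i) = 74.3200 + 41.2400i
Denominator: 2.3^2 + (-9.1)^2 = 88.1
Result = (74.3200 + 41.2400i)/88.1

0.8436 + 0.4681i


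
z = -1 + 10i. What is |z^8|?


|z| = sqrt(1+100) = sqrt(101) = 10.0499
|z^8| = |z|^8 = (sqrt(101))^8 = 101^4 = 104060401

|z^8| = 104060401


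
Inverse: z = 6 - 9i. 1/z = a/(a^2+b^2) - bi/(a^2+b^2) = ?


|z|^2 = 36+81 = 117
1/z = (6 + 9i)/117

1/z = 0.0513 + 0.0769i


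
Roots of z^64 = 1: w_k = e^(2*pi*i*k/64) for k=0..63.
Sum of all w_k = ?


The sum of all 64th roots of unity is 0.
Geometric series: (1 - w^64)/(1 - w) = (1-1)/(1-w) = 0 since w^64 = 1, w ≠ 1.
Alternatively: coefficient of z^63 in z^64 - 1 is 0.

0


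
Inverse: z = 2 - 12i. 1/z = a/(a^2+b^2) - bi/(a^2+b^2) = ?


|z|^2 = 4+144 = 148
1/z = (2 + 12i)/148

1/z = 0.0135 + 0.0811i


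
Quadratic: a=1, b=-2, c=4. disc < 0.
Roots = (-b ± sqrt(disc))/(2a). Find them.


disc = (-2)^2 - 4*1*4 = 4 - 16 = -12
sqrt(|disc|) = sqrt(12) = 3.4641
Real part = 2/(2*1) = 1.0000
Imag part = 3.4641/(2*1) = 1.7321

1.0000 ± 1.7321i


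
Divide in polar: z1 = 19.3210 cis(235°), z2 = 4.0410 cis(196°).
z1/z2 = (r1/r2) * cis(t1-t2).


r = 19.3210 / 4.0410 = 4.7812
theta = 235° - 196° = 39° = 39° (mod 360)

4.7812 cis(39°)


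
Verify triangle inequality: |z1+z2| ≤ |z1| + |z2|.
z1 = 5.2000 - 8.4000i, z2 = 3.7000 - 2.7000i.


|z1| = sqrt(5.2^2 + (-8.4)^2) = sqrt(97.6) = 9.8793
|z2| = sqrt(3.7^2 + (-2.7)^2) = sqrt(20.98) = 4.5804
z1+z2 = 8.9000 - 11.1000i
|z1+z2| = sqrt(202.42) = 14.2274
|z1|+|z2| = 9.8793 + 4.5804 = 14.4597

|z1+z2| = 14.2274 ≤ |z1|+|z2| = 14.4597 (verified)


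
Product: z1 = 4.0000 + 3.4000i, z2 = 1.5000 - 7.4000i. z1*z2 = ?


Real = 4*1.5 - 3.4*(-7.4) = 6 - (-25.16) = 31.16
Imag = 4*(-7.4) + 1.5*3.4 = -29.6 + 5.1 = -24.5

31.1600 - 24.5000i


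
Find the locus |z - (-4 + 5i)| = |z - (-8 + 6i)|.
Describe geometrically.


Equal distances means the locus is the perpendicular bisector of z1 and z2.
Midpoint = ((-4+(-8))/2, (5+6)/2) = (-6.0000, 5.5000)

Perpendicular bisector through (-6.0000, 5.5000)


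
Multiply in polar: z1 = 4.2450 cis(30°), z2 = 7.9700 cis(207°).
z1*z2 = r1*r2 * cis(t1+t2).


r = 4.2450 * 7.9700 = 33.8327
theta = 30° + 207° = 237° = 237° (mod 360)

33.8327 cis(237°)


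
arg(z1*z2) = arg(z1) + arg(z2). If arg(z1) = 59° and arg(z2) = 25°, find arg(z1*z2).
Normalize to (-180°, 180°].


arg(z1*z2) = 59° + 25° = 84°
Normalized to (-180°, 180°]: 84°

84°


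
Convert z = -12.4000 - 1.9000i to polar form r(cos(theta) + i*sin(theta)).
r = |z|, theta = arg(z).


r = sqrt(153.76+3.61) = sqrt(157.37) = 12.5447
theta = atan2(-1.9, -12.4) = -171.2886 degrees

r = 12.5447, theta = -171.2886 degrees


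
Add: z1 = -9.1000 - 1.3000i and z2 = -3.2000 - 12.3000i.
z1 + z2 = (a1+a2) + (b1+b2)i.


Real: -9.1 - 3.2 = -12.3
Imag: -1.3 - 12.3 = -13.6

-12.3000 - 13.6000i


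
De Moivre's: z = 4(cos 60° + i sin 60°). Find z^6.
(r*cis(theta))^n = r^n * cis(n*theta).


r^6 = 4^6 = 4096
n*theta = 6*60° = 360° = 0° (mod 360)
a = 4096*cos(0°) = 4096.0000
b = 4096*sin(0°) = 0

4096 cis(0°) = 4096.0000 + 0i


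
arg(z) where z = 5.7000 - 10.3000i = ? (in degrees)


Re = 5.7, Im = -10.3
arg = atan2(-10.3, 5.7) = -61.0399 degrees

arg(z) = -61.0399 degrees


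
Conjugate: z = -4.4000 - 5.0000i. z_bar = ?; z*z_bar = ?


z_bar = -4.4000 + 5.0000i
z*z_bar = (-4.4)^2 + (-5)^2 = 19.36 + 25 = 44.36

z_bar = -4.4000 + 5.0000i, z*z_bar = 44.36


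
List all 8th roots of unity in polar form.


The 8th roots of unity are cis(360k/8°) for k=0..7
Angle step = 360/8 = 45°
Primitive root: cis(45°)
Primitive root = 0.7071 + 0.7071i

8 roots at angles: 0°, 45°, 90°, 135°, 180°, 225°, 270°, 315°


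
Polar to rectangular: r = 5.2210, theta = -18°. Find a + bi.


a = 5.2210*cos(-18°) = 5.2210*0.95106 = 4.9655
b = 5.2210*sin(-18°) = 5.2210*(-0.30902) = -1.6134

4.9655 - 1.6134i


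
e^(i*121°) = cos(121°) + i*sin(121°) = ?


cos(121°) = -0.5150
sin(121°) = 0.8572

e^(i*121°) = -0.5150 + 0.8572i


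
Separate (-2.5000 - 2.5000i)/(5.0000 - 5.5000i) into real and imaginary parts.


Multiply by conjugate: (-2.5000 - 2.5000i)(5.0000 + 5.5000i) / (5^2 + (-5.5)^2)
Numerator real = -2.5*5 - (2.5)*(-5.5) = 1.25
Numerator imag = -2.5*5 - (-2.5)*(-5.5) = -26.25
Denominator = 55.25
Re(z) = 1.25/55.25 = 0.0226
Im(z) = -26.25/55.25 = -0.4751

Re(z) = 0.0226, Im(z) = -0.4751


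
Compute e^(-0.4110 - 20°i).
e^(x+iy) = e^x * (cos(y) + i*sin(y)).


e^-0.4110 = 0.6630
cos(-20°) = 0.9397
sin(-20°) = -0.34202
Real = 0.6630*0.9397 = 0.6230
Imag = 0.6630*(-0.34202) = -0.2268

0.6230 - 0.2268i


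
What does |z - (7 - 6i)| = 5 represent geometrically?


|z - z0| = r is a circle with center z0 and radius r.
Center = (7, -6), radius = 5

Circle with center (7, -6) and radius 5


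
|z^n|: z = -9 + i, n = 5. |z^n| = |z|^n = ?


|z| = sqrt(81+1) = sqrt(82) = 9.0554
|z^5| = |z|^5 = (sqrt(82))^5 = 82^2 * sqrt(82) = 6724*sqrt(82)

|z^5| = 6724*sqrt(82) ≈ 60888.4097


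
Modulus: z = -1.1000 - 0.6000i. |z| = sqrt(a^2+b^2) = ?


|z| = sqrt((-1.1)^2 + (-0.6)^2) = sqrt(1.21 + 0.36) = sqrt(1.57) = 1.2530

|z| = 1.2530


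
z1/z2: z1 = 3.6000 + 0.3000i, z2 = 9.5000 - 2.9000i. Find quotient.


Conjugate of z2 = 9.5000 + 2.9000i
Numerator: (3.6000 + 0.3000i)(9.5000 + 2.9000i) = 33.3300 + 13.2900i
Denominator: 9.5^2 + (-2.9)^2 = 98.66
Result = (33.3300 + 13.2900i)/98.66

0.3378 + 0.1347i


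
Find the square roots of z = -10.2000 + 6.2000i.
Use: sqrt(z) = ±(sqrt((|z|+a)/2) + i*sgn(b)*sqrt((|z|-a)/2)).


|z| = sqrt(104.04+38.44) = 11.9365
sqrt((|z|+a)/2) = sqrt((11.9365+(-10.2))/2) = sqrt(0.8682) = 0.9318
sqrt((|z|-a)/2) = sqrt((11.9365-(-10.2))/2) = sqrt(11.0682) = 3.3269

±(0.9318 + 3.3269i) i.e. 0.9318 + 3.3269i and -0.9318 - 3.3269i


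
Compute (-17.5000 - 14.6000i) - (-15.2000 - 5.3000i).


Real: -17.5 + 15.2 = -2.3
Imag: -14.6 + 5.3 = -9.3

-2.3000 - 9.3000i


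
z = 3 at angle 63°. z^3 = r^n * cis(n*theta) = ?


r^3 = 3^3 = 27
n*theta = 3*63° = 189° = 189° (mod 360)
a = 27*cos(189°) = -26.6676
b = 27*sin(189°) = -4.2237

27 cis(189°) = -26.6676 - 4.2237i


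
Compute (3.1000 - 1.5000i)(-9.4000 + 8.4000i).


Real = 3.1*(-9.4) - (-1.5)*8.4 = -29.14 - (-12.6) = -16.54
Imag = 3.1*8.4 - (9.4)*(-1.5) = 26.04 + 14.1 = 40.14

-16.5400 + 40.1400i


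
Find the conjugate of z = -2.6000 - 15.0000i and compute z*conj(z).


z_bar = -2.6000 + 15.0000i
z*z_bar = (-2.6)^2 + (-15)^2 = 6.76 + 225 = 231.76

z_bar = -2.6000 + 15.0000i, z*z_bar = 231.76


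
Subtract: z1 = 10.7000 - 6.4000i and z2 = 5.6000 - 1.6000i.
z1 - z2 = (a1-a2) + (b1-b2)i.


Real: 10.7 - 5.6 = 5.1
Imag: -6.4 + 1.6 = -4.8

5.1000 - 4.8000i


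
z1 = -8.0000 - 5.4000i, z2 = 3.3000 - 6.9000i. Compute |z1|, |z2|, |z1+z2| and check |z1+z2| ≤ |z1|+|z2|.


|z1| = sqrt((-8)^2 + (-5.4)^2) = sqrt(93.16) = 9.6519
|z2| = sqrt(3.3^2 + (-6.9)^2) = sqrt(58.5) = 7.6485
z1+z2 = -4.7000 - 12.3000i
|z1+z2| = sqrt(173.38) = 13.1674
|z1|+|z2| = 9.6519 + 7.6485 = 17.3004

|z1+z2| = 13.1674 ≤ |z1|+|z2| = 17.3004 (verified)


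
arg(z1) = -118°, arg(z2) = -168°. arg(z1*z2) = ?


arg(z1*z2) = -118° - 168° = -286°
Normalized to (-180°, 180°]: 74°

74°


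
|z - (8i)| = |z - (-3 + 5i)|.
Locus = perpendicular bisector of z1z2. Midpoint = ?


Equal distances means the locus is the perpendicular bisector of z1 and z2.
Midpoint = ((0+(-3))/2, (8+5)/2) = (-1.5000, 6.5000)

Perpendicular bisector through (-1.5000, 6.5000)


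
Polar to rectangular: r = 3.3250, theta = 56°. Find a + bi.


a = 3.3250*cos(56°) = 3.3250*0.5592 = 1.8593
b = 3.3250*sin(56°) = 3.3250*0.82903757 = 2.7565

1.8593 + 2.7565i


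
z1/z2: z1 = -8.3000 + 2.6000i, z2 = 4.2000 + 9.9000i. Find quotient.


Conjugate of z2 = 4.2000 - 9.9000i
Numerator: (-8.3000 + 2.6000i)(4.2000 - 9.9000i) = -9.1200 + 93.0900i
Denominator: 4.2^2 + 9.9^2 = 115.65
Result = (-9.1200 + 93.0900i)/115.65

-0.0789 + 0.8049i


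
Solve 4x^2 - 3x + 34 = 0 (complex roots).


disc = (-3)^2 - 4*4*34 = 9 - 544 = -535
sqrt(|disc|) = sqrt(535) = 23.1301
Real part = 3/(2*4) = 0.3750
Imag part = 23.1301/(2*4) = 2.8913

0.3750 ± 2.8913i


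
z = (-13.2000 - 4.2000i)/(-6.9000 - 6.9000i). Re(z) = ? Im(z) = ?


Multiply by conjugate: (-13.2000 - 4.2000i)(-6.9000 + 6.9000i) / ((-6.9)^2 + (-6.9)^2)
Numerator real = -13.2*(-6.9) - (4.2)*(-6.9) = 120.06
Numerator imag = -4.2*(-6.9) - (-13.2)*(-6.9) = -62.1
Denominator = 95.22
Re(z) = 120.06/95.22 = 1.2609
Im(z) = -62.1/95.22 = -0.6522

Re(z) = 1.2609, Im(z) = -0.6522


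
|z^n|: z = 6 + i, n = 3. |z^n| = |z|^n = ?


|z| = sqrt(36+1) = sqrt(37) = 6.0828
|z^3| = |z|^3 = (sqrt(37))^3 = 37*sqrt(37)

|z^3| = 37*sqrt(37) ≈ 225.0622


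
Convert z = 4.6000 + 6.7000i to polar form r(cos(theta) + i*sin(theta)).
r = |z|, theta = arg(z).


r = sqrt(21.16+44.89) = sqrt(66.05) = 8.1271
theta = atan2(6.7, 4.6) = 55.5278 degrees

r = 8.1271, theta = 55.5278 degrees


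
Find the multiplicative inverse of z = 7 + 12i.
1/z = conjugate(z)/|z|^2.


|z|^2 = 49+144 = 193
1/z = (7 - 12i)/193

1/z = 0.0363 - 0.0622i


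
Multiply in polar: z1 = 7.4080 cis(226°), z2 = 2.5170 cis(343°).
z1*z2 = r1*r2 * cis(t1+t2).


r = 7.4080 * 2.5170 = 18.6459
theta = 226° + 343° = 569° = 209° (mod 360)

18.6459 cis(209°)


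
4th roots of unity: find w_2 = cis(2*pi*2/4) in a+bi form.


Angle = 360*2/4 = 180°
a = cos(180°) = -1.0000
b = sin(180°) = 0

-1.0000 + 0i


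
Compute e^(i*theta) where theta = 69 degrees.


cos(69°) = 0.3584
sin(69°) = 0.9336

e^(i*69°) = 0.3584 + 0.9336i


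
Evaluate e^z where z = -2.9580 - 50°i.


e^-2.9580 = 0.0519
cos(-50°) = 0.6428
sin(-50°) = -0.766
Real = 0.0519*0.6428 = 0.0334
Imag = 0.0519*(-0.766) = -0.0398

0.0334 - 0.0398i


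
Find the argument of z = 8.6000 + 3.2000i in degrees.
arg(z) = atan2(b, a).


Re = 8.6, Im = 3.2
arg = atan2(3.2, 8.6) = 20.4099 degrees

arg(z) = 20.4099 degrees


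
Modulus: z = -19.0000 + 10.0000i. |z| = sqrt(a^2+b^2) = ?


|z| = sqrt((-19)^2 + 10^2) = sqrt(361 + 100) = sqrt(461) = 21.4709

|z| = 21.4709


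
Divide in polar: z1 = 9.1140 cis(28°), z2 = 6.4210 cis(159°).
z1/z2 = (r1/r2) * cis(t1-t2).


r = 9.1140 / 6.4210 = 1.4194
theta = 28° - 159° = -131° = 229° (mod 360)

1.4194 cis(229°)


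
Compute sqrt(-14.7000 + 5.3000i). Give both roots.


|z| = sqrt(216.09+28.09) = 15.6263
sqrt((|z|+a)/2) = sqrt((15.6263+(-14.7))/2) = sqrt(0.4631) = 0.6805
sqrt((|z|-a)/2) = sqrt((15.6263-(-14.7))/2) = sqrt(15.1631) = 3.8940

±(0.6805 + 3.8940i) i.e. 0.6805 + 3.8940i and -0.6805 - 3.8940i


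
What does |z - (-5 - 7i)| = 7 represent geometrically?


|z - z0| = r is a circle with center z0 and radius r.
Center = (-5, -7), radius = 7

Circle with center (-5, -7) and radius 7


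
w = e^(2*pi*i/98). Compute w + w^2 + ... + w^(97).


With w = e^(2*pi*i/98), all 98 of the 98th roots of unity w^0 = 1, w, ..., w^(97) sum to 0: 1 + w + ... + w^(97) = (1 - w^98)/(1 - w) = 0 since w^98 = 1, w ≠ 1.
Removing the root 1: w + w^2 + ... + w^(97) = 0 - 1 = -1

Sum = -1


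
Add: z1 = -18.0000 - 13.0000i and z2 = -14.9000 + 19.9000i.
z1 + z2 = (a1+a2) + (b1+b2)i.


Real: -18 - 14.9 = -32.9
Imag: -13 + 19.9 = 6.9

-32.9000 + 6.9000i


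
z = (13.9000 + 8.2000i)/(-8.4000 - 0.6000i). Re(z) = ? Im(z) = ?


Multiply by conjugate: (13.9000 + 8.2000i)(-8.4000 + 0.6000i) / ((-8.4)^2 + (-0.6)^2)
Numerator real = 13.9*(-8.4) + 8.2*(-0.6) = -121.68
Numerator imag = 8.2*(-8.4) - 13.9*(-0.6) = -60.54
Denominator = 70.92
Re(z) = -121.68/70.92 = -1.7157
Im(z) = -60.54/70.92 = -0.8536

Re(z) = -1.7157, Im(z) = -0.8536


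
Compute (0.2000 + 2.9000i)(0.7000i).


Real = 0.2*0 - 2.9*0.7 = 0 - 2.03 = -2.03
Imag = 0.2*0.7 + 0*2.9 = 0.14 + 0 = 0.14

-2.0300 + 0.1400i


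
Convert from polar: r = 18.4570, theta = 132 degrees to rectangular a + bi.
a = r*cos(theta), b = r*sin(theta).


a = 18.4570*cos(132°) = 18.4570*(-0.66913) = -12.3501
b = 18.4570*sin(132°) = 18.4570*0.743145 = 13.7162

-12.3501 + 13.7162i


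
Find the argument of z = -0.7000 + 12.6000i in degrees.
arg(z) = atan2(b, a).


Re = -0.7, Im = 12.6
arg = atan2(12.6, -0.7) = 93.1798 degrees

arg(z) = 93.1798 degrees


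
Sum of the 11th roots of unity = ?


The sum of all 11th roots of unity is 0.
Geometric series: (1 - w^11)/(1 - w) = (1-1)/(1-w) = 0 since w^11 = 1, w ≠ 1.
Alternatively: coefficient of z^10 in z^11 - 1 is 0.

0


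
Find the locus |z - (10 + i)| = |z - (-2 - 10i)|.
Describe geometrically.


Equal distances means the locus is the perpendicular bisector of z1 and z2.
Midpoint = ((10+(-2))/2, (1+(-10))/2) = (4.0000, -4.5000)

Perpendicular bisector through (4.0000, -4.5000)
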